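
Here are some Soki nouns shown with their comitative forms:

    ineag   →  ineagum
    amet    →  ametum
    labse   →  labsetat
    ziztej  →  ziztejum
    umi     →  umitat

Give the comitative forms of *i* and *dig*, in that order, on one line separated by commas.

itat, digum

Looking at the final sound of each stem: -um when the stem ends in a consonant (*ineag*, *amet*, *ziztej*); -tat when the stem ends in a vowel (*labse*, *umi*).
Since the final sound of *i* is /i/ (a vowel), it takes -tat, giving *itat*.
Since the final sound of *dig* is /g/ (a consonant), it takes -um, giving *digum*.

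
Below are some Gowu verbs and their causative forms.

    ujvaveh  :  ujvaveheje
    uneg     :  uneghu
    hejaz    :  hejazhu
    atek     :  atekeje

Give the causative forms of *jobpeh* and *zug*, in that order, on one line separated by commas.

The pattern is voicing of the final consonant: -eje when the stem ends in a voiceless consonant (*ujvaveh*, *atek*); -hu when the stem ends in a voiced consonant (*uneg*, *hejaz*).
Since the final consonant of *jobpeh* is /h/ (voiceless), it takes -eje, giving *jobpeheje*.
The final consonant of *zug* is /g/, which is voiced, so the suffix is -hu, giving *zughu*.

jobpeheje, zughu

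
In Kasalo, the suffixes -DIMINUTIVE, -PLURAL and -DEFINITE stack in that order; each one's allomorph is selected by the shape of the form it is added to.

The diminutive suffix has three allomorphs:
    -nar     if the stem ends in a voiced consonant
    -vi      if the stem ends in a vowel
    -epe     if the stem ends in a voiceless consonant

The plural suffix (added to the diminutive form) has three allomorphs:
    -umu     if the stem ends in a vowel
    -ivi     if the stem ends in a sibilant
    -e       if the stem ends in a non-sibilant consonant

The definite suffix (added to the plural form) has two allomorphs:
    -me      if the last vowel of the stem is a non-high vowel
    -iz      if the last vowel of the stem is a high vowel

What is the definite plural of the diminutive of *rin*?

rinnareme

Since the final sound of *rin* is /n/ (a voiced consonant), it takes -nar, giving *rinnar*.
The diminutive form *rinnar* — final sound /r/ (a non-sibilant consonant) → -e → *rinnare*.
Since the last vowel of the plural form *rinnare* is /e/ (a non-high vowel), it takes -me, giving *rinnareme*.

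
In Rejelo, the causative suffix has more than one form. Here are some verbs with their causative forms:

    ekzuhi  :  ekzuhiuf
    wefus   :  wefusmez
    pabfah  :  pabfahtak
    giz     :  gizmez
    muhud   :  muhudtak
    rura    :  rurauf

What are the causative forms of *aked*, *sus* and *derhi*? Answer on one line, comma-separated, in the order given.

akedtak, susmez, derhiuf

The pattern is sibilance of the final sound: -mez when the stem ends in a sibilant (*wefus*, *giz*); -tak when the stem ends in a non-sibilant consonant (*pabfah*, *muhud*); -uf when the stem ends in a vowel (*ekzuhi*, *rura*).
*aked*: final sound = /d/, a non-sibilant consonant → -tak → *akedtak*.
*sus*: final sound = /s/, a sibilant → -mez → *susmez*.
*derhi*: final sound = /i/, a vowel → -uf → *derhiuf*.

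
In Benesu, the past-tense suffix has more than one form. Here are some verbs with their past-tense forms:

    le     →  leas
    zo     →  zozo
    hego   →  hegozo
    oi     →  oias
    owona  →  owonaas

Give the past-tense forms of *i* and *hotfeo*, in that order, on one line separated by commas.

ias, hotfeozo

The pattern is rounding harmony: -zo when the last vowel of the stem is a rounded vowel (*zo*, *hego*); -as when the last vowel of the stem is an unrounded vowel (*le*, *oi*, *owona*).
The last vowel of *i* is /i/, which is an unrounded vowel, so the suffix is -as, giving *ias*.
*hotfeo*: last vowel = /o/, a rounded vowel → -zo → *hotfeozo*.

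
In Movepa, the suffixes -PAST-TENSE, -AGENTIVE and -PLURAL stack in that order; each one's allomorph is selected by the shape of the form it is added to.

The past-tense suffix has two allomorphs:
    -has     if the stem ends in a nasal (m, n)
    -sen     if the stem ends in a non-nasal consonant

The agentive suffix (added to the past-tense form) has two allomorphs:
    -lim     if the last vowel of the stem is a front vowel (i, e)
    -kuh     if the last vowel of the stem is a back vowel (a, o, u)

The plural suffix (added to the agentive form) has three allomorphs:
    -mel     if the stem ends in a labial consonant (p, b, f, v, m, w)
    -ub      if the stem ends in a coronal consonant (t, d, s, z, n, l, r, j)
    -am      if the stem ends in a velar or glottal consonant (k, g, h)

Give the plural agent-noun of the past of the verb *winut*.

The final consonant of *winut* is /t/, which is non-nasal, so the past-tense suffix is -sen, giving *winutsen*.
The last vowel of the past-tense form *winutsen* is /e/, which is a front vowel, so the agentive suffix is -lim, giving *winutsenlim*.
The agentive form *winutsenlim* — final consonant /m/ (labial) → -mel → *winutsenlimmel*.

winutsenlimmel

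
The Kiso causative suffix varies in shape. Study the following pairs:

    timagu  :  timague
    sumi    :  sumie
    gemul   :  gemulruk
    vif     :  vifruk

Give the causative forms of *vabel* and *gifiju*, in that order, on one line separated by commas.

The pattern is consonant vs. vowel: -ruk when the stem ends in a consonant (*gemul*, *vif*); -e when the stem ends in a vowel (*timagu*, *sumi*).
*vabel* — final sound /l/ (a consonant) → -ruk → *vabelruk*.
The final sound of *gifiju* is /u/, which is a vowel, so the suffix is -e, giving *gifijue*.

vabelruk, gifijue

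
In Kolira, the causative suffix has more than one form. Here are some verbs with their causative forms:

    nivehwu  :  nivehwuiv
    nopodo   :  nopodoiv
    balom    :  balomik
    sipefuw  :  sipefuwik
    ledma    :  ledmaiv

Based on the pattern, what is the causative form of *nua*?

The suffix is conditioned by the final sound: -ik when the stem ends in a consonant (*balom*, *sipefuw*); -iv when the stem ends in a vowel (*nivehwu*, *nopodo*, *ledma*).
*nua* — final sound /a/ (a vowel) → -iv → *nuaiv*.

nuaiv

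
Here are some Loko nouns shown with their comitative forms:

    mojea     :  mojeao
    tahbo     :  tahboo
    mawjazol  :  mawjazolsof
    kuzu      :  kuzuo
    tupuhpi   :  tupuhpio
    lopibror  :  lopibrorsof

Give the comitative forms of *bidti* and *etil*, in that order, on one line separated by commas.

bidtio, etilsof

The alternation tracks the final sound of the stem — -sof when the stem ends in a consonant (*mawjazol*, *lopibror*); -o when the stem ends in a vowel (*mojea*, *tahbo*, *kuzu*, *tupuhpi*).
Since the final sound of *bidti* is /i/ (a vowel), it takes -o, giving *bidtio*.
*etil* — final sound /l/ (a consonant) → -sof → *etilsof*.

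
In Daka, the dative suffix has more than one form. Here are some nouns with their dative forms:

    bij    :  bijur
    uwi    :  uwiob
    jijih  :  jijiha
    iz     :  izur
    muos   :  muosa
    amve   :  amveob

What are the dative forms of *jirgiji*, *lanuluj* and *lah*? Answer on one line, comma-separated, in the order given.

Looking at the final sound of each stem: -a when the stem ends in a voiceless consonant (*jijih*, *muos*); -ur when the stem ends in a voiced consonant (*bij*, *iz*); -ob when the stem ends in a vowel (*uwi*, *amve*).
The final sound of *jirgiji* is /i/, which is a vowel, so the suffix is -ob, giving *jirgijiob*.
The final sound of *lanuluj* is /j/, which is a voiced consonant, so the suffix is -ur, giving *lanulujur*.
*lah*: final sound = /h/, a voiceless consonant → -a → *laha*.

jirgijiob, lanulujur, laha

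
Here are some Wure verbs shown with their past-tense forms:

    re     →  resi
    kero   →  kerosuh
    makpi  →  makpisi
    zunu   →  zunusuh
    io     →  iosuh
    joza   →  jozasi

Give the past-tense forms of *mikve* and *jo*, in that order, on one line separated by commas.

The pattern is rounding harmony: -suh when the last vowel of the stem is a rounded vowel (*kero*, *zunu*, *io*); -si when the last vowel of the stem is an unrounded vowel (*re*, *makpi*, *joza*).
*mikve* — last vowel /e/ (an unrounded vowel) → -si → *mikvesi*.
*jo* — last vowel /o/ (a rounded vowel) → -suh → *josuh*.

mikvesi, josuh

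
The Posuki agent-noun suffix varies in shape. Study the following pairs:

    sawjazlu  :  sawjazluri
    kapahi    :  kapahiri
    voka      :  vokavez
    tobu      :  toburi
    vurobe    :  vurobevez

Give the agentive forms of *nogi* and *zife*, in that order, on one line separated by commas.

The pattern is height harmony: -ri when the last vowel of the stem is a high vowel (*sawjazlu*, *kapahi*, *tobu*); -vez when the last vowel of the stem is a non-high vowel (*voka*, *vurobe*).
*nogi*: last vowel = /i/, a high vowel → -ri → *nogiri*.
*zife* — last vowel /e/ (a non-high vowel) → -vez → *zifevez*.

nogiri, zifevez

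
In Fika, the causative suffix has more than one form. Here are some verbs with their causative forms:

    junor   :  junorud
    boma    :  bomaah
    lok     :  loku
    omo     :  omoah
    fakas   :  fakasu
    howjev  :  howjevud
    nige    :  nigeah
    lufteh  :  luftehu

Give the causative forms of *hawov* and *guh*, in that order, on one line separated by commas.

The pattern is voicing of the final sound: -u when the stem ends in a voiceless consonant (*lok*, *fakas*, *lufteh*); -ud when the stem ends in a voiced consonant (*junor*, *howjev*); -ah when the stem ends in a vowel (*boma*, *omo*, *nige*).
*hawov* — final sound /v/ (a voiced consonant) → -ud → *hawovud*.
Since the final sound of *guh* is /h/ (a voiceless consonant), it takes -u, giving *guhu*.

hawovud, guhu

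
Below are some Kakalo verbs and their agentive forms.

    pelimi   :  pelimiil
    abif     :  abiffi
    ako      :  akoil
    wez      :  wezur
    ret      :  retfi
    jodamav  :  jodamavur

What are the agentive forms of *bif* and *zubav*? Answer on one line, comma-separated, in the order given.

The suffix is conditioned by the final sound: -fi when the stem ends in a voiceless consonant (*abif*, *ret*); -ur when the stem ends in a voiced consonant (*wez*, *jodamav*); -il when the stem ends in a vowel (*pelimi*, *ako*).
*bif*: final sound = /f/, a voiceless consonant → -fi → *biffi*.
Since the final sound of *zubav* is /v/ (a voiced consonant), it takes -ur, giving *zubavur*.

biffi, zubavur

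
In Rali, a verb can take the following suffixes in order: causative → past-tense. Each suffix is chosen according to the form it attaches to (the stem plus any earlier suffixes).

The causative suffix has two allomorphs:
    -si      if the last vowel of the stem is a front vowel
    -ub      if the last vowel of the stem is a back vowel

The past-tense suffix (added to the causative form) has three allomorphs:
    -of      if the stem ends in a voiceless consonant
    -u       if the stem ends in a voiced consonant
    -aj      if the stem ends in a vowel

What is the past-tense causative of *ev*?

evsiaj

*ev*: last vowel = /e/, a front vowel → -si → *evsi*.
The causative form *evsi*: final sound = /i/, a vowel → -aj → *evsiaj*.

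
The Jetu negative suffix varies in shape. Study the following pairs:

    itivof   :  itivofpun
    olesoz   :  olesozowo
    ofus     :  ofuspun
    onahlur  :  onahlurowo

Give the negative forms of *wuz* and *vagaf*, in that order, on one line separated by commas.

The alternation tracks the final consonant of the stem — -pun when the stem ends in a voiceless consonant (*itivof*, *ofus*); -owo when the stem ends in a voiced consonant (*olesoz*, *onahlur*).
Since the final consonant of *wuz* is /z/ (voiced), it takes -owo, giving *wuzowo*.
*vagaf*: final consonant = /f/, voiceless → -pun → *vagafpun*.

wuzowo, vagafpun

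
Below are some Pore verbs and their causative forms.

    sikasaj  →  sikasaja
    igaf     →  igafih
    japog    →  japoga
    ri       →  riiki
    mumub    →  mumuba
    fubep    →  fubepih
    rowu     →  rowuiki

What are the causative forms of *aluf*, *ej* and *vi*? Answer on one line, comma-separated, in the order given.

Looking at the final sound of each stem: -ih when the stem ends in a voiceless consonant (*igaf*, *fubep*); -a when the stem ends in a voiced consonant (*sikasaj*, *japog*, *mumub*); -iki when the stem ends in a vowel (*ri*, *rowu*).
Since the final sound of *aluf* is /f/ (a voiceless consonant), it takes -ih, giving *alufih*.
*ej*: final sound = /j/, a voiced consonant → -a → *eja*.
*vi*: final sound = /i/, a vowel → -iki → *viiki*.

alufih, eja, viiki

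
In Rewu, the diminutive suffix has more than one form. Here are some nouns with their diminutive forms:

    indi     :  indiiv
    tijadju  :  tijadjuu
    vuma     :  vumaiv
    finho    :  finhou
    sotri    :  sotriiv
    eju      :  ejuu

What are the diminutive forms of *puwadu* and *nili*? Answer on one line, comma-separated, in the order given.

The pattern is rounding harmony: -u when the last vowel of the stem is a rounded vowel (*tijadju*, *finho*, *eju*); -iv when the last vowel of the stem is an unrounded vowel (*indi*, *vuma*, *sotri*).
*puwadu*: last vowel = /u/, a rounded vowel → -u → *puwaduu*.
*nili* — last vowel /i/ (an unrounded vowel) → -iv → *niliiv*.

puwaduu, niliiv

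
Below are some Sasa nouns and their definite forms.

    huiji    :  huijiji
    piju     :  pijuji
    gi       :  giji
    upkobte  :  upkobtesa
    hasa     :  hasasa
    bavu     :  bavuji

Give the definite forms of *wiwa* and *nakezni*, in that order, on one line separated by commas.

The pattern is height harmony: -ji when the last vowel of the stem is a high vowel (*huiji*, *piju*, *gi*, *bavu*); -sa when the last vowel of the stem is a non-high vowel (*upkobte*, *hasa*).
*wiwa*: last vowel = /a/, a non-high vowel → -sa → *wiwasa*.
*nakezni* — last vowel /i/ (a high vowel) → -ji → *nakezniji*.

wiwasa, nakezniji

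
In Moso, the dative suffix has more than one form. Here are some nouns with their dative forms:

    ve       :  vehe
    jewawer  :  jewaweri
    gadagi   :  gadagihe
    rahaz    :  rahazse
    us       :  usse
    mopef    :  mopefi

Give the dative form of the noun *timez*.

The pattern is sibilance of the final sound: -se when the stem ends in a sibilant (*rahaz*, *us*); -i when the stem ends in a non-sibilant consonant (*jewawer*, *mopef*); -he when the stem ends in a vowel (*ve*, *gadagi*).
The final sound of *timez* is /z/, which is a sibilant, so the suffix is -se, giving *timezse*.

timezse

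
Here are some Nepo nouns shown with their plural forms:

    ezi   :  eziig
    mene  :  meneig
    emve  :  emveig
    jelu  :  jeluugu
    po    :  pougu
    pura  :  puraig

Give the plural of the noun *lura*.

The alternation tracks the last vowel of the stem — -ugu when the last vowel of the stem is a rounded vowel (*jelu*, *po*); -ig when the last vowel of the stem is an unrounded vowel (*ezi*, *mene*, *emve*, *pura*).
Since the last vowel of *lura* is /a/ (an unrounded vowel), it takes -ig, giving *luraig*.

luraig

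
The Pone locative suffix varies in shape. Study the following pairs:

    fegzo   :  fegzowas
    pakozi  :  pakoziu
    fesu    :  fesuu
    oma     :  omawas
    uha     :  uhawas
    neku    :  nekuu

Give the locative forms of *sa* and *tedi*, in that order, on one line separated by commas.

Looking at the last vowel of each stem: -u when the last vowel of the stem is a high vowel (*pakozi*, *fesu*, *neku*); -was when the last vowel of the stem is a non-high vowel (*fegzo*, *oma*, *uha*).
Since the last vowel of *sa* is /a/ (a non-high vowel), it takes -was, giving *sawas*.
The last vowel of *tedi* is /i/, which is a high vowel, so the suffix is -u, giving *tediu*.

sawas, tediu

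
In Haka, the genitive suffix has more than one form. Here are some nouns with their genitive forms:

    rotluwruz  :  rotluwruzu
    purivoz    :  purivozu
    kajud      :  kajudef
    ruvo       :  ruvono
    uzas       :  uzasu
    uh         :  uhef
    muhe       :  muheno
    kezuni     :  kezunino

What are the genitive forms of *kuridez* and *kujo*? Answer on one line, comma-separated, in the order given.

kuridezu, kujono

The suffix is conditioned by the final sound: -u when the stem ends in a sibilant (*rotluwruz*, *purivoz*, *uzas*); -ef when the stem ends in a non-sibilant consonant (*kajud*, *uh*); -no when the stem ends in a vowel (*ruvo*, *muhe*, *kezuni*).
Since the final sound of *kuridez* is /z/ (a sibilant), it takes -u, giving *kuridezu*.
Since the final sound of *kujo* is /o/ (a vowel), it takes -no, giving *kujono*.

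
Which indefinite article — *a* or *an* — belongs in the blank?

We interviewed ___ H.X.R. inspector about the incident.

The indefinite article is chosen by the initial *sound* of the following word, not its spelling.
The initialism *H.X.R.* is read letter by letter; the first letter, H, is pronounced /eɪtʃ/, which begins with a vowel sound.
So the article is *an*: We interviewed an H.X.R. inspector about the incident.

an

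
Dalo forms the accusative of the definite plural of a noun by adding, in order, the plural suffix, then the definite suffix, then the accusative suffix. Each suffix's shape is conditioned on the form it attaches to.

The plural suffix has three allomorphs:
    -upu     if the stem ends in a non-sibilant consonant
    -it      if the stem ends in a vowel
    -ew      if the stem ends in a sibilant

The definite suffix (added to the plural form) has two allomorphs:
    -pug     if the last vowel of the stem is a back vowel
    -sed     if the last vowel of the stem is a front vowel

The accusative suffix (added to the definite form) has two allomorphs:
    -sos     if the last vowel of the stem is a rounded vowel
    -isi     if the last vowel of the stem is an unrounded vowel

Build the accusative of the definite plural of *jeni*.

Since the final sound of *jeni* is /i/ (a vowel), it takes -it, giving *jeniit*.
The plural form *jeniit*: last vowel = /i/, a front vowel → -sed → *jeniitsed*.
Since the last vowel of the definite form *jeniitsed* is /e/ (an unrounded vowel), it takes -isi, giving *jeniitsedisi*.

jeniitsedisi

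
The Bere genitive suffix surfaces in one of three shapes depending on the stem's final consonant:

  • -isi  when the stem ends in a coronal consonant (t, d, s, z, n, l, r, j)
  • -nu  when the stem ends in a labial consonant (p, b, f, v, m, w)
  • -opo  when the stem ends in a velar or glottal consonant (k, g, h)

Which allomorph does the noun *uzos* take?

-isi

The final consonant of *uzos* is /s/, which is coronal, so the suffix is -isi.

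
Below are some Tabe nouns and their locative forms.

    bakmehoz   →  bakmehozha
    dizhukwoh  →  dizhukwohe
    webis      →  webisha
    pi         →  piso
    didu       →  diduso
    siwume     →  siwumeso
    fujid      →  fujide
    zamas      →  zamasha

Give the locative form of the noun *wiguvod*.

Looking at the final sound of each stem: -ha when the stem ends in a sibilant (*bakmehoz*, *webis*, *zamas*); -e when the stem ends in a non-sibilant consonant (*dizhukwoh*, *fujid*); -so when the stem ends in a vowel (*pi*, *didu*, *siwume*).
*wiguvod*: final sound = /d/, a non-sibilant consonant → -e → *wiguvode*.

wiguvode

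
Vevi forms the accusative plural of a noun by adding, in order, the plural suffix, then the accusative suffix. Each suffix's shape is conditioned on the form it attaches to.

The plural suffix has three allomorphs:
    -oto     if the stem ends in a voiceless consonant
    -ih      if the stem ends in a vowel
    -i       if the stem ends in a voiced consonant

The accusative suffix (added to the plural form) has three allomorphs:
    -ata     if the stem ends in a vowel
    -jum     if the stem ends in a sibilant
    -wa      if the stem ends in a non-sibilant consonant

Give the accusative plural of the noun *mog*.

*mog* — final sound /g/ (a voiced consonant) → -i → *mogi*.
The plural form *mogi*: final sound = /i/, a vowel → -ata → *mogiata*.

mogiata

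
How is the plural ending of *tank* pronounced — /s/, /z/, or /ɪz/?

The stem *tank* ends in a voiceless non-sibilant consonant.
The plural suffix surfaces as /ɪz/ after sibilants, /s/ after other voiceless consonants, and /z/ after other voiced sounds.
So the plural -s on *tank* is pronounced /s/.

/s/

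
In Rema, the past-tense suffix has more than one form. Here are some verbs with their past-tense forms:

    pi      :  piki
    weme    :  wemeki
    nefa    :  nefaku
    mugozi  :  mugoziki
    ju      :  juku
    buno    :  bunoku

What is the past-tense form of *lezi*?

leziki

The alternation tracks the last vowel of the stem — -ki when the last vowel of the stem is a front vowel (*pi*, *weme*, *mugozi*); -ku when the last vowel of the stem is a back vowel (*nefa*, *ju*, *buno*).
The last vowel of *lezi* is /i/, which is a front vowel, so the suffix is -ki, giving *leziki*.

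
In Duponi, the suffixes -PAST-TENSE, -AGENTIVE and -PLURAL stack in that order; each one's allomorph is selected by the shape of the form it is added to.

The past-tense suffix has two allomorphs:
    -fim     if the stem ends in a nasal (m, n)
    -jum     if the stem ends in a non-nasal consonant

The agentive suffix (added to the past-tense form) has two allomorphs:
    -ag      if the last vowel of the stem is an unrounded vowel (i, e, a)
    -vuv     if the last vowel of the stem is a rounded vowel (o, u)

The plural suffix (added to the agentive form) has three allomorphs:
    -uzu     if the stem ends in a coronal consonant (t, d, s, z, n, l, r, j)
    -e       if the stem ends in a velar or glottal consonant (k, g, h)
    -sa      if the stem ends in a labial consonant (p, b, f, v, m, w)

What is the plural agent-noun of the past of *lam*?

*lam* — final consonant /m/ (a nasal) → -fim → *lamfim*.
The past-tense form *lamfim*: last vowel = /i/, an unrounded vowel → -ag → *lamfimag*.
The final consonant of the agentive form *lamfimag* is /g/, which is velar/glottal, so the plural suffix is -e, giving *lamfimage*.

lamfimage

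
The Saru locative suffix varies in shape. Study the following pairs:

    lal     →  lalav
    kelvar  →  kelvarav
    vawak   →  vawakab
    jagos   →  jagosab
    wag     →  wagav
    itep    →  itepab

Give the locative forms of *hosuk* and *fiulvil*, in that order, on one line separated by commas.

The suffix is conditioned by the final consonant: -ab when the stem ends in a voiceless consonant (*vawak*, *jagos*, *itep*); -av when the stem ends in a voiced consonant (*lal*, *kelvar*, *wag*).
*hosuk*: final consonant = /k/, voiceless → -ab → *hosukab*.
*fiulvil* — final consonant /l/ (voiced) → -av → *fiulvilav*.

hosukab, fiulvilav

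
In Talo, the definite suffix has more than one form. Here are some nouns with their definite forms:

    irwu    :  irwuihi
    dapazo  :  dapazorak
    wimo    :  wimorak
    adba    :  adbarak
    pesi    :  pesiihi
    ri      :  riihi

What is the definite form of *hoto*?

The alternation tracks the last vowel of the stem — -ihi when the last vowel of the stem is a high vowel (*irwu*, *pesi*, *ri*); -rak when the last vowel of the stem is a non-high vowel (*dapazo*, *wimo*, *adba*).
*hoto*: last vowel = /o/, a non-high vowel → -rak → *hotorak*.

hotorak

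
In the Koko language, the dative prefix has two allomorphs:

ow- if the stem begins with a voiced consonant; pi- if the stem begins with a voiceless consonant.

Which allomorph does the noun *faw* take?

Since the first consonant of *faw* is /f/ (voiceless), it takes pi-.

pi-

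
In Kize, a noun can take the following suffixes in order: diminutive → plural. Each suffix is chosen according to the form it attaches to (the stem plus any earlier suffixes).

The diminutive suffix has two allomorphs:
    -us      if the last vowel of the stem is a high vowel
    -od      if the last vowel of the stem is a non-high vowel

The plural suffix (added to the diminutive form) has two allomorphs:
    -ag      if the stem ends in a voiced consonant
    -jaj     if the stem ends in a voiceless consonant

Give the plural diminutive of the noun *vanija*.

vanijaodag

The last vowel of *vanija* is /a/, which is a non-high vowel, so the diminutive suffix is -od, giving *vanijaod*.
The diminutive form *vanijaod* — final consonant /d/ (voiced) → -ag → *vanijaodag*.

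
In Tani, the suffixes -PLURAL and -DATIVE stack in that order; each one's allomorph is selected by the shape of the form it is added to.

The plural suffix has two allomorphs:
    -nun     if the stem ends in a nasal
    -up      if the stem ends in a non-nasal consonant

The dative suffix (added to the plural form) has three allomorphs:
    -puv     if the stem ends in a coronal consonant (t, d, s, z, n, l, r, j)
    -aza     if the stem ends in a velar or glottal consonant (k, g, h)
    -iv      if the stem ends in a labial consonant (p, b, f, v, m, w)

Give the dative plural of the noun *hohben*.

hohbennunpuv

Since the final consonant of *hohben* is /n/ (a nasal), it takes -nun, giving *hohbennun*.
The final consonant of the plural form *hohbennun* is /n/, which is coronal, so the dative suffix is -puv, giving *hohbennunpuv*.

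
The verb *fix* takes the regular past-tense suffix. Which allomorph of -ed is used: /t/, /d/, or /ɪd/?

The stem *fix* ends in a voiceless consonant other than /t/.
The -ed suffix is realized as /ɪd/ after /t, d/; as /t/ after other voiceless consonants; and as /d/ after other voiced sounds.
So -ed on *fix* is pronounced /t/.

/t/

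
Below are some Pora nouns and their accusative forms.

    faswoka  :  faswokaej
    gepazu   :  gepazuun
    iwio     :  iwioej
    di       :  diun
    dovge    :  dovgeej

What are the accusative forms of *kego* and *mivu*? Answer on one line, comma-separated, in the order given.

Looking at the last vowel of each stem: -un when the last vowel of the stem is a high vowel (*gepazu*, *di*); -ej when the last vowel of the stem is a non-high vowel (*faswoka*, *iwio*, *dovge*).
*kego* — last vowel /o/ (a non-high vowel) → -ej → *kegoej*.
*mivu*: last vowel = /u/, a high vowel → -un → *mivuun*.

kegoej, mivuun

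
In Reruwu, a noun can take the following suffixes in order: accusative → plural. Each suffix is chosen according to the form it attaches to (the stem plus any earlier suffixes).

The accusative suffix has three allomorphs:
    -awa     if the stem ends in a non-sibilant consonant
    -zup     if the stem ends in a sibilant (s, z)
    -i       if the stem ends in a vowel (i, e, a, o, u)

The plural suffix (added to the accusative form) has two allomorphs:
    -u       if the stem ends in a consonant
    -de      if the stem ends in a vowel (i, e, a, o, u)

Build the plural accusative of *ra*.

raide

Since the final sound of *ra* is /a/ (a vowel), it takes -i, giving *rai*.
Since the final sound of the accusative form *rai* is /i/ (a vowel), it takes -de, giving *raide*.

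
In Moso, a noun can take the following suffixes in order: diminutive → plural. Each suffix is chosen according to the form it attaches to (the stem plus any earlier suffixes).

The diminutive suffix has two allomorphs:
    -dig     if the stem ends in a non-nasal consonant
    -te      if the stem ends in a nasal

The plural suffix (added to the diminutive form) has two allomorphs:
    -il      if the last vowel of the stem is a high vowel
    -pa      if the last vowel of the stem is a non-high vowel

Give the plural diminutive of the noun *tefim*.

tefimtepa

Since the final consonant of *tefim* is /m/ (a nasal), it takes -te, giving *tefimte*.
Since the last vowel of the diminutive form *tefimte* is /e/ (a non-high vowel), it takes -pa, giving *tefimtepa*.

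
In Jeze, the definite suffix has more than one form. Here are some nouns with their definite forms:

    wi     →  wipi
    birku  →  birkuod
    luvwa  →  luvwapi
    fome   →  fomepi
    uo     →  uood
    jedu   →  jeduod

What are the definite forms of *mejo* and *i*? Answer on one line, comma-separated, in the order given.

mejood, ipi

The pattern is rounding harmony: -od when the last vowel of the stem is a rounded vowel (*birku*, *uo*, *jedu*); -pi when the last vowel of the stem is an unrounded vowel (*wi*, *luvwa*, *fome*).
Since the last vowel of *mejo* is /o/ (a rounded vowel), it takes -od, giving *mejood*.
*i* — last vowel /i/ (an unrounded vowel) → -pi → *ipi*.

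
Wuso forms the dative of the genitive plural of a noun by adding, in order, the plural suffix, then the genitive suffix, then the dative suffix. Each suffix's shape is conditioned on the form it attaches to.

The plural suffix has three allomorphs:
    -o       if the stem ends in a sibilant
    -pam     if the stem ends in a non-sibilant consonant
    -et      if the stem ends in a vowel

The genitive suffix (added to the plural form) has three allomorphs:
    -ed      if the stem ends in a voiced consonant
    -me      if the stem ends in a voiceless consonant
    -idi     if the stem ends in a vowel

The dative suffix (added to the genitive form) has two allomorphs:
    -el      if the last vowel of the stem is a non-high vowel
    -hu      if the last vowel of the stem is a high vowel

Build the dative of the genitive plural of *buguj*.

bugujpamedel

*buguj*: final sound = /j/, a non-sibilant consonant → -pam → *bugujpam*.
The final sound of the plural form *bugujpam* is /m/, which is a voiced consonant, so the genitive suffix is -ed, giving *bugujpamed*.
The genitive form *bugujpamed* — last vowel /e/ (a non-high vowel) → -el → *bugujpamedel*.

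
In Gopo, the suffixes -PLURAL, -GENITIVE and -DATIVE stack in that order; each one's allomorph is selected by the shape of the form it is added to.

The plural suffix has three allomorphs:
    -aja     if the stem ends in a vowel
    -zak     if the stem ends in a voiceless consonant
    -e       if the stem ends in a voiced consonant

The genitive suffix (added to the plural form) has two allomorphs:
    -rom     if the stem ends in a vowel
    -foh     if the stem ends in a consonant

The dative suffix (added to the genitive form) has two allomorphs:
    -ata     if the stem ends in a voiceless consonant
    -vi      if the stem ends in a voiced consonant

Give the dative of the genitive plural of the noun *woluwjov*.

The final sound of *woluwjov* is /v/, which is a voiced consonant, so the plural suffix is -e, giving *woluwjove*.
The final sound of the plural form *woluwjove* is /e/, which is a vowel, so the genitive suffix is -rom, giving *woluwjoverom*.
Since the final consonant of the genitive form *woluwjoverom* is /m/ (voiced), it takes -vi, giving *woluwjoveromvi*.

woluwjoveromvi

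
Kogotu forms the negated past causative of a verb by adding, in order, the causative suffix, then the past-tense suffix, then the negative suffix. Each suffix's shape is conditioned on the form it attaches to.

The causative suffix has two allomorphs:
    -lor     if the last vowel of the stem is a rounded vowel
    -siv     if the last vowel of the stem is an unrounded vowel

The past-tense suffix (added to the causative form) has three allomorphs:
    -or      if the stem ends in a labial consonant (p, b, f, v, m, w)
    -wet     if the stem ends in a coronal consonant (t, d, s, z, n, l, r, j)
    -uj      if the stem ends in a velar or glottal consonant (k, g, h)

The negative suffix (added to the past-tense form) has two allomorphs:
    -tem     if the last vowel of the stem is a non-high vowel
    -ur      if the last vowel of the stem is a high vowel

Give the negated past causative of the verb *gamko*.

gamkolorwettem

The last vowel of *gamko* is /o/, which is a rounded vowel, so the causative suffix is -lor, giving *gamkolor*.
The final consonant of the causative form *gamkolor* is /r/, which is coronal, so the past-tense suffix is -wet, giving *gamkolorwet*.
The past-tense form *gamkolorwet*: last vowel = /e/, a non-high vowel → -tem → *gamkolorwettem*.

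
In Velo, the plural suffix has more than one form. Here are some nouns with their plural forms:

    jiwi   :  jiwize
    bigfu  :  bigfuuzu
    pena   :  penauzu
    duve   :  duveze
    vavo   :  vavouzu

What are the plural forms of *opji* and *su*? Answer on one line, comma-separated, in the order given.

opjize, suuzu

Looking at the last vowel of each stem: -ze when the last vowel of the stem is a front vowel (*jiwi*, *duve*); -uzu when the last vowel of the stem is a back vowel (*bigfu*, *pena*, *vavo*).
Since the last vowel of *opji* is /i/ (a front vowel), it takes -ze, giving *opjize*.
*su* — last vowel /u/ (a back vowel) → -uzu → *suuzu*.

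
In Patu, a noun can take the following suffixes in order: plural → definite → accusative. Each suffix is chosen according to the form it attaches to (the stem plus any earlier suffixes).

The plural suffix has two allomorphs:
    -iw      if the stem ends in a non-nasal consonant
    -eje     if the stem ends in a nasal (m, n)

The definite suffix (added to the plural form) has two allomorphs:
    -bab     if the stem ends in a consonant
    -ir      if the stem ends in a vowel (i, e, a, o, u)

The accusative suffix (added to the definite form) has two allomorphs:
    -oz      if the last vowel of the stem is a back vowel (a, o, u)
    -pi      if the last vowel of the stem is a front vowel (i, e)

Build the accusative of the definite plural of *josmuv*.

Since the final consonant of *josmuv* is /v/ (non-nasal), it takes -iw, giving *josmuviw*.
Since the final sound of the plural form *josmuviw* is /w/ (a consonant), it takes -bab, giving *josmuviwbab*.
The last vowel of the definite form *josmuviwbab* is /a/, which is a back vowel, so the accusative suffix is -oz, giving *josmuviwbaboz*.

josmuviwbaboz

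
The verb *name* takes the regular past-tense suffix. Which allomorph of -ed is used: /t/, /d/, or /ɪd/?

/d/

The stem *name* ends in a voiced sound other than /d/.
The -ed suffix is realized as /ɪd/ after /t, d/; as /t/ after other voiceless consonants; and as /d/ after other voiced sounds.
So -ed on *name* is pronounced /d/.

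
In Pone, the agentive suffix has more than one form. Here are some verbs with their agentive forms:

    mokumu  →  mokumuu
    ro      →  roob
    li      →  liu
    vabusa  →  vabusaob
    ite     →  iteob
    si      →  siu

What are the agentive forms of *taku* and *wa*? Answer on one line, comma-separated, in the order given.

takuu, waob

Looking at the last vowel of each stem: -u when the last vowel of the stem is a high vowel (*mokumu*, *li*, *si*); -ob when the last vowel of the stem is a non-high vowel (*ro*, *vabusa*, *ite*).
*taku*: last vowel = /u/, a high vowel → -u → *takuu*.
*wa*: last vowel = /a/, a non-high vowel → -ob → *waob*.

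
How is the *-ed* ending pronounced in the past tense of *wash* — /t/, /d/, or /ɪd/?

The stem *wash* ends in a voiceless consonant other than /t/.
The -ed suffix is realized as /ɪd/ after /t, d/; as /t/ after other voiceless consonants; and as /d/ after other voiced sounds.
So -ed on *wash* is pronounced /t/.

/t/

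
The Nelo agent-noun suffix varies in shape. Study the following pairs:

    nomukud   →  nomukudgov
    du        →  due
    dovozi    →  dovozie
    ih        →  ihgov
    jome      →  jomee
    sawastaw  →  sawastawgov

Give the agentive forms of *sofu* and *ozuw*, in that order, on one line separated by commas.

sofue, ozuwgov

Looking at the final sound of each stem: -gov when the stem ends in a consonant (*nomukud*, *ih*, *sawastaw*); -e when the stem ends in a vowel (*du*, *dovozi*, *jome*).
*sofu*: final sound = /u/, a vowel → -e → *sofue*.
Since the final sound of *ozuw* is /w/ (a consonant), it takes -gov, giving *ozuwgov*.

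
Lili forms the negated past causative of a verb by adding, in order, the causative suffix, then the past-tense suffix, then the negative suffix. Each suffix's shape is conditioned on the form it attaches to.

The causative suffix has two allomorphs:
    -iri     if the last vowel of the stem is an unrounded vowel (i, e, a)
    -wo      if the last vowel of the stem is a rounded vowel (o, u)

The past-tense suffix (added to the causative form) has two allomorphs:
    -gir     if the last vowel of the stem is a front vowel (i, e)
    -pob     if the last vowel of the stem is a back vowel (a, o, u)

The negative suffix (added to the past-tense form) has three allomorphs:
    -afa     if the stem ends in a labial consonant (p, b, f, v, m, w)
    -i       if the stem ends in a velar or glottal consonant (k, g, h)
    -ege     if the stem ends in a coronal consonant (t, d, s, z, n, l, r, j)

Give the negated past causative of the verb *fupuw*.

fupuwwopobafa

*fupuw*: last vowel = /u/, a rounded vowel → -wo → *fupuwwo*.
Since the last vowel of the causative form *fupuwwo* is /o/ (a back vowel), it takes -pob, giving *fupuwwopob*.
The past-tense form *fupuwwopob* — final consonant /b/ (labial) → -afa → *fupuwwopobafa*.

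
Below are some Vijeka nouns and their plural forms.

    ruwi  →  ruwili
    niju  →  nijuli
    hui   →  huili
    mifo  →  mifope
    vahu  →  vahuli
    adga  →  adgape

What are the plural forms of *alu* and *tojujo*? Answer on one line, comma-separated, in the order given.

Looking at the last vowel of each stem: -li when the last vowel of the stem is a high vowel (*ruwi*, *niju*, *hui*, *vahu*); -pe when the last vowel of the stem is a non-high vowel (*mifo*, *adga*).
*alu*: last vowel = /u/, a high vowel → -li → *aluli*.
*tojujo*: last vowel = /o/, a non-high vowel → -pe → *tojujope*.

aluli, tojujope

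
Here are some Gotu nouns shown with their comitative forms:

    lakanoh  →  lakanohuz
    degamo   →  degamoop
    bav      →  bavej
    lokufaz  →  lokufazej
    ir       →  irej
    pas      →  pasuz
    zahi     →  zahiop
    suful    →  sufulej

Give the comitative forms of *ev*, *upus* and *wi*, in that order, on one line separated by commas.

The pattern is voicing of the final sound: -uz when the stem ends in a voiceless consonant (*lakanoh*, *pas*); -ej when the stem ends in a voiced consonant (*bav*, *lokufaz*, *ir*, *suful*); -op when the stem ends in a vowel (*degamo*, *zahi*).
*ev*: final sound = /v/, a voiced consonant → -ej → *evej*.
Since the final sound of *upus* is /s/ (a voiceless consonant), it takes -uz, giving *upusuz*.
Since the final sound of *wi* is /i/ (a vowel), it takes -op, giving *wiop*.

evej, upusuz, wiop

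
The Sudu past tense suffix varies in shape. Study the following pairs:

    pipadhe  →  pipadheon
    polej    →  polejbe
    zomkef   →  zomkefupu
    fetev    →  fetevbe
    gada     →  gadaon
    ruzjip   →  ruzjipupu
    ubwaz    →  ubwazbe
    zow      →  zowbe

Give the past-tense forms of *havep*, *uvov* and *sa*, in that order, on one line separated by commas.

The suffix is conditioned by the final sound: -upu when the stem ends in a voiceless consonant (*zomkef*, *ruzjip*); -be when the stem ends in a voiced consonant (*polej*, *fetev*, *ubwaz*, *zow*); -on when the stem ends in a vowel (*pipadhe*, *gada*).
*havep* — final sound /p/ (a voiceless consonant) → -upu → *havepupu*.
*uvov* — final sound /v/ (a voiced consonant) → -be → *uvovbe*.
The final sound of *sa* is /a/, which is a vowel, so the suffix is -on, giving *saon*.

havepupu, uvovbe, saon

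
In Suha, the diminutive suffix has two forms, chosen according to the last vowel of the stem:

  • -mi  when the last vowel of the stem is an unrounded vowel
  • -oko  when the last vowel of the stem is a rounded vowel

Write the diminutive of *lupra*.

luprami

Since the last vowel of *lupra* is /a/ (an unrounded vowel), it takes -mi, giving *luprami*.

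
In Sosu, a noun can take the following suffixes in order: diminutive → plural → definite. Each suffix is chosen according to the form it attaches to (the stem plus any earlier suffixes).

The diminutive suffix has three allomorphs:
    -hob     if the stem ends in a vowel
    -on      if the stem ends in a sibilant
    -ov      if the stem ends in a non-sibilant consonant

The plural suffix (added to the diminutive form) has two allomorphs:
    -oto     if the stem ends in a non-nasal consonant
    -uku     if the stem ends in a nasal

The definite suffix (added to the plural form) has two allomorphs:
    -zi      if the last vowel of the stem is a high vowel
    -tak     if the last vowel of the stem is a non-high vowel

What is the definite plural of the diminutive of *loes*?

*loes*: final sound = /s/, a sibilant → -on → *loeson*.
The final consonant of the diminutive form *loeson* is /n/, which is a nasal, so the plural suffix is -uku, giving *loesonuku*.
The last vowel of the plural form *loesonuku* is /u/, which is a high vowel, so the definite suffix is -zi, giving *loesonukuzi*.

loesonukuzi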